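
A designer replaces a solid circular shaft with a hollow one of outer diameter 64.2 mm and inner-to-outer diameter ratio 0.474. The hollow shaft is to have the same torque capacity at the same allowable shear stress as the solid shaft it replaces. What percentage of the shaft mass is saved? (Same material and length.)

19.7 %

Equal τ_max and T ⇒ the solid shaft needs d_s³ = d_o³(1−k⁴), so d_s = 64.2·(1−0.474⁴)^(1/3) = 63.10 mm.
Area ratio A_h/A_s = d_o²(1−k²)/d_s² = (1−k²)/(1−k⁴)^(2/3) = 0.8026.
Mass saving = 1 − 0.8026 = 19.7 %.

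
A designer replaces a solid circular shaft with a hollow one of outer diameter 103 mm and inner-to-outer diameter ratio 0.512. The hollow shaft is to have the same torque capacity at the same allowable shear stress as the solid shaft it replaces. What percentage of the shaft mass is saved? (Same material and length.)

22.6 %

Equal τ_max and T ⇒ the solid shaft needs d_s³ = d_o³(1−k⁴), so d_s = 103·(1−0.512⁴)^(1/3) = 100.6 mm.
Area ratio A_h/A_s = d_o²(1−k²)/d_s² = (1−k²)/(1−k⁴)^(2/3) = 0.7737.
Mass saving = 1 − 0.7737 = 22.6 %.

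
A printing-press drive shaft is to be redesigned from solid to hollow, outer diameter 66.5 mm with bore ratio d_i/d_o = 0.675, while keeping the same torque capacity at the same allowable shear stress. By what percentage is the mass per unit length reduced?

Equal τ_max and T ⇒ the solid shaft needs d_s³ = d_o³(1−k⁴), so d_s = 66.5·(1−0.675⁴)^(1/3) = 61.54 mm.
Area ratio A_h/A_s = d_o²(1−k²)/d_s² = (1−k²)/(1−k⁴)^(2/3) = 0.6357.
Mass saving = 1 − 0.6357 = 36.4 %.

36.4 %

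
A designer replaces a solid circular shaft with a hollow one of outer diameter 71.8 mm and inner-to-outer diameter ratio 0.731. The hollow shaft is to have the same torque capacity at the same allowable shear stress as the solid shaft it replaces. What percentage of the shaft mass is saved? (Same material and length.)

Equal τ_max and T ⇒ the solid shaft needs d_s³ = d_o³(1−k⁴), so d_s = 71.8·(1−0.731⁴)^(1/3) = 64.19 mm.
Area ratio A_h/A_s = d_o²(1−k²)/d_s² = (1−k²)/(1−k⁴)^(2/3) = 0.5826.
Mass saving = 1 − 0.5826 = 41.7 %.

41.7 %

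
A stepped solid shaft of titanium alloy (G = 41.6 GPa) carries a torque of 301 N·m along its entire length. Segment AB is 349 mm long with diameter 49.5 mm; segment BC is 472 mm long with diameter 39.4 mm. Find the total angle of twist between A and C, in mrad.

J_AB = π(0.0495)⁴/32 = 5.89×10^-7 m⁴; J_BC = π(0.0394)⁴/32 = 2.37×10^-7 m⁴.
θ = (T/G)·Σ L_i/J_i = (301.0/41.6×10⁹)·(0.349/5.89×10^-7 + 0.472/2.37×10^-7) = 0.01872 rad.

18.7 mrad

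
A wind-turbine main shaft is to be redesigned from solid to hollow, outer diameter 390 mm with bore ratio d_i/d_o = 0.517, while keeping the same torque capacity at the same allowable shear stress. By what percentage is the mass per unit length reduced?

23.0 %

Equal τ_max and T ⇒ the solid shaft needs d_s³ = d_o³(1−k⁴), so d_s = 390·(1−0.517⁴)^(1/3) = 380.5 mm.
Area ratio A_h/A_s = d_o²(1−k²)/d_s² = (1−k²)/(1−k⁴)^(2/3) = 0.7698.
Mass saving = 1 − 0.7698 = 23.0 %.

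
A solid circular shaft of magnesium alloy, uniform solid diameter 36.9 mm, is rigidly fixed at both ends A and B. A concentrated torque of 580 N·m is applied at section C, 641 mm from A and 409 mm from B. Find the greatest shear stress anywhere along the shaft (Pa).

With uniform GJ and both ends fixed, compatibility θ_AC = θ_CB gives T_A·a = T_B·b, together with T_A + T_B = T₀.
T_A = T₀·b/(a+b) = 580.0·409/1050 = 225.9 N·m; T_B = 354.1 N·m.
τ in each portion: τ_AC = 2.29×10^7 Pa, τ_CB = 3.59×10^7 Pa; maximum is in CB.
τ_max = T_CB·r/J = 354.1·0.0184/1.82×10^-7 = 3.589×10^7 Pa.

3.59e7 Pa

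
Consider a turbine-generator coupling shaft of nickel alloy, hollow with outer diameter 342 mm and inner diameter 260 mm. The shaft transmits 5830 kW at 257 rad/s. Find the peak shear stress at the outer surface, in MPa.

4.34 MPa

ω = 257 rad/s, so T = P/ω = 5830×10³ / 257.0 = 22680 N·m.
J = π(d_o⁴ − d_i⁴)/32 = π(0.342⁴ − 0.260⁴)/32 = 8.945×10^-4 m⁴.
τ_max = T·r/J = 22680 × 0.171 / 8.945×10^-4 = 4.337×10^6 Pa.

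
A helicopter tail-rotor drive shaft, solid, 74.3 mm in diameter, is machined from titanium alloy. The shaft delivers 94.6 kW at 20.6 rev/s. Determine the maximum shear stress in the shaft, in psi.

ω = 2π·20.6 = 129.4 rad/s, so T = P/ω = 94.6×10³ / 129.4 = 730.9 N·m.
J = πd⁴/32 = π(0.0743)⁴/32 = 2.992×10^-6 m⁴.
τ_max = T·r/J = 730.9 × 0.0371 / 2.992×10^-6 = 9.075×10^6 Pa.

1320 psi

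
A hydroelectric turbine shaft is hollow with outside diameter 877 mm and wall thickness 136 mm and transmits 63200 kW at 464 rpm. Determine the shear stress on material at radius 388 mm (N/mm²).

ω = 2π·464/60 = 48.59 rad/s, so T = P/ω = 63200×10³ / 48.59 = 1.301e6 N·m.
J = π(d_o⁴ − d_i⁴)/32 = π(0.877⁴ − 0.605⁴)/32 = 0.04492 m⁴.
Shear stress varies linearly with radius: τ = T·r/J = 1.301e6 × 0.388 / 0.04492 = 1.123×10^7 Pa.

11.2 N/mm²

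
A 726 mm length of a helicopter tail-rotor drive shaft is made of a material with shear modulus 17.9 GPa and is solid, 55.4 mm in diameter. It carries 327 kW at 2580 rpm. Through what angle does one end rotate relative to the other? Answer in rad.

ω = 2π·2580/60 = 270.2 rad/s, so T = P/ω = 327×10³ / 270.2 = 1210 N·m.
J = πd⁴/32 = π(0.0554)⁴/32 = 9.248×10^-7 m⁴.
θ = T·L/(G·J) = 1210 × 0.726 / (17.9×10⁹ × 9.248×10^-7) = 0.05308 rad.

0.0531 rad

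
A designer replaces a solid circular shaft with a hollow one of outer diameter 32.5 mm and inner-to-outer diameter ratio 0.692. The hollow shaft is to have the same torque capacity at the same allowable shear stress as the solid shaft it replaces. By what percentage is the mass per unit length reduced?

Equal τ_max and T ⇒ the solid shaft needs d_s³ = d_o³(1−k⁴), so d_s = 32.5·(1−0.692⁴)^(1/3) = 29.80 mm.
Area ratio A_h/A_s = d_o²(1−k²)/d_s² = (1−k²)/(1−k⁴)^(2/3) = 0.6200.
Mass saving = 1 − 0.6200 = 38.0 %.

38.0 %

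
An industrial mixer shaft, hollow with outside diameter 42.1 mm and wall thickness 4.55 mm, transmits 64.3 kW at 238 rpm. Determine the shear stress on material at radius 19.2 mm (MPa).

ω = 2π·238/60 = 24.92 rad/s, so T = P/ω = 64.3×10³ / 24.92 = 2580 N·m.
J = π(d_o⁴ − d_i⁴)/32 = π(0.0421⁴ − 0.0330⁴)/32 = 1.920×10^-7 m⁴.
Shear stress varies linearly with radius: τ = T·r/J = 2580 × 0.0192 / 1.920×10^-7 = 2.580×10^8 Pa.

258 MPa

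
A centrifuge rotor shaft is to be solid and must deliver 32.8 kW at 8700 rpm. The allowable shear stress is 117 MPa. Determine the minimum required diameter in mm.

11.6 mm

ω = 2π·8700/60 = 911.1 rad/s, so T = P/ω = 32.8×10³ / 911.1 = 36.00 N·m.
For a solid shaft τ_max = 16T/(πd³), so d = (16T/(π τ_allow))^(1/3) = (16·36.00/(π·1.17×10^8))^(1/3) = 0.01162 m.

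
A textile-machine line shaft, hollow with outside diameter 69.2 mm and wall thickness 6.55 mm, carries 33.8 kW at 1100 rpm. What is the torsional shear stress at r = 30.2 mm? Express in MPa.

6.93 MPa

ω = 2π·1100/60 = 115.2 rad/s, so T = P/ω = 33.8×10³ / 115.2 = 293.4 N·m.
J = π(d_o⁴ − d_i⁴)/32 = π(0.0692⁴ − 0.0561⁴)/32 = 1.279×10^-6 m⁴.
Shear stress varies linearly with radius: τ = T·r/J = 293.4 × 0.0302 / 1.279×10^-6 = 6.929×10^6 Pa.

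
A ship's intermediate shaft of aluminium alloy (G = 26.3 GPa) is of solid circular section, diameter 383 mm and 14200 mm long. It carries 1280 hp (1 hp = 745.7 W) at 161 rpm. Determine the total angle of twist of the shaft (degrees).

ω = 2π·161/60 = 16.86 rad/s, so T = P/ω = 1280×745.7 / 16.86 = 56610 N·m.
J = πd⁴/32 = π(0.383)⁴/32 = 2.112×10^-3 m⁴.
θ = T·L/(G·J) = 56610 × 14.2 / (26.3×10⁹ × 2.112×10^-3) = 0.01447 rad.

0.829°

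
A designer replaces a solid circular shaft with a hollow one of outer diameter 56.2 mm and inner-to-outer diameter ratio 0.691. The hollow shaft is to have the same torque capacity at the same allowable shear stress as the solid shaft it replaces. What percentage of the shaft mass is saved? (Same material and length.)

Equal τ_max and T ⇒ the solid shaft needs d_s³ = d_o³(1−k⁴), so d_s = 56.2·(1−0.691⁴)^(1/3) = 51.56 mm.
Area ratio A_h/A_s = d_o²(1−k²)/d_s² = (1−k²)/(1−k⁴)^(2/3) = 0.6209.
Mass saving = 1 − 0.6209 = 37.9 %.

37.9 %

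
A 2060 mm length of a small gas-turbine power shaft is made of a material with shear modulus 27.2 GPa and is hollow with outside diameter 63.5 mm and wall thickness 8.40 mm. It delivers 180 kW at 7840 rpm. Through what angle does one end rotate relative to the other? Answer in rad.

ω = 2π·7840/60 = 821.0 rad/s, so T = P/ω = 180×10³ / 821.0 = 219.2 N·m.
J = π(d_o⁴ − d_i⁴)/32 = π(0.0635⁴ − 0.0467⁴)/32 = 1.129×10^-6 m⁴.
θ = T·L/(G·J) = 219.2 × 2.06 / (27.2×10⁹ × 1.129×10^-6) = 0.01470 rad.

0.0147 rad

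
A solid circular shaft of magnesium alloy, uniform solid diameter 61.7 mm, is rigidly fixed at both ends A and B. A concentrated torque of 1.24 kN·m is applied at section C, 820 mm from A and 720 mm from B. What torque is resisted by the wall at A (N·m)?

With uniform GJ and both ends fixed, compatibility θ_AC = θ_CB gives T_A·a = T_B·b, together with T_A + T_B = T₀.
T_A = T₀·b/(a+b) = 1240·720/1540 = 579.7 N·m; T_B = 660.3 N·m.

580 N·m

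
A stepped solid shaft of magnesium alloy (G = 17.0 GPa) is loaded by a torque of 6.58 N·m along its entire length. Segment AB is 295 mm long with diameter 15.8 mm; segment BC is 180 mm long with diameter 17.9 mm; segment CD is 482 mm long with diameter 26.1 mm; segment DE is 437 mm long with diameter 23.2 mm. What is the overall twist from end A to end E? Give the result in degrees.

2.04°

J_AB = π(0.0158)⁴/32 = 6.12×10^-9 m⁴; J_BC = π(0.0179)⁴/32 = 1.01×10^-8 m⁴; J_CD = π(0.0261)⁴/32 = 4.56×10^-8 m⁴; J_DE = π(0.0232)⁴/32 = 2.84×10^-8 m⁴.
θ = (T/G)·Σ L_i/J_i = (6.580/17.0×10⁹)·(0.295/6.12×10^-9 + 0.180/1.01×10^-8 + 0.482/4.56×10^-8 + 0.437/2.84×10^-8) = 0.03562 rad.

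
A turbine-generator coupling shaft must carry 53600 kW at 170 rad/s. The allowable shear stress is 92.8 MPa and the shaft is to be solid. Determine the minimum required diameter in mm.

259 mm

ω = 170 rad/s, so T = P/ω = 53600×10³ / 170.0 = 315300 N·m.
For a solid shaft τ_max = 16T/(πd³), so d = (16T/(π τ_allow))^(1/3) = (16·315300/(π·9.28×10^7))^(1/3) = 0.2587 m.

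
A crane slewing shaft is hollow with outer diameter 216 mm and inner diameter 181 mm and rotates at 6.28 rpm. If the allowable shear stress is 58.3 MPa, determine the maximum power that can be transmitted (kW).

J = π(d_o⁴ − d_i⁴)/32 = π(0.216⁴ − 0.181⁴)/32 = 1.083×10^-4 m⁴.
T_max = τ_allow·J/r = 5.83×10^7 × 1.083×10^-4 / 0.108 = 58480 N·m.
ω = 2π·6.28/60 = 0.6576 rad/s, so P_max = T_max·ω = 3.846×10^4 W.

38.5 kW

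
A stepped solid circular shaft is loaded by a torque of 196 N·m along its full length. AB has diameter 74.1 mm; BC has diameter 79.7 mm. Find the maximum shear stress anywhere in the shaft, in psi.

Under the same torque, τ_max = 16T/(πd³) is largest where d is smallest — segment AB (d = 74.1 mm).
τ_max = 16·196.0/(π·(0.0741)³) = 2.453×10^6 Pa.

356 psi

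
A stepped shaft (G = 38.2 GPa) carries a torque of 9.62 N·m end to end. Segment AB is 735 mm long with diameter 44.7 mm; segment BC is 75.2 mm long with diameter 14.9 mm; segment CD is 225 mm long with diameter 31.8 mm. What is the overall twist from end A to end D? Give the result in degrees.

J_AB = π(0.0447)⁴/32 = 3.92×10^-7 m⁴; J_BC = π(0.0149)⁴/32 = 4.84×10^-9 m⁴; J_CD = π(0.0318)⁴/32 = 1.00×10^-7 m⁴.
θ = (T/G)·Σ L_i/J_i = (9.620/38.2×10⁹)·(0.735/3.92×10^-7 + 0.0752/4.84×10^-9 + 0.225/1.00×10^-7) = 4.950×10^-3 rad.

0.284°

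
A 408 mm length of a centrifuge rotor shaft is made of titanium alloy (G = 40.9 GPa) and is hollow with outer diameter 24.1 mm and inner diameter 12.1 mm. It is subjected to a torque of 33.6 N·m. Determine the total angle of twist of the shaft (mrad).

10.8 mrad

J = π(d_o⁴ − d_i⁴)/32 = π(0.0241⁴ − 0.0121⁴)/32 = 3.101×10^-8 m⁴.
θ = T·L/(G·J) = 33.60 × 0.408 / (40.9×10⁹ × 3.101×10^-8) = 0.01081 rad.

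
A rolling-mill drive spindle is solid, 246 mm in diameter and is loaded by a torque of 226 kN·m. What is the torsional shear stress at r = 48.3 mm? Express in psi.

J = πd⁴/32 = π(0.246)⁴/32 = 3.595×10^-4 m⁴.
Shear stress varies linearly with radius: τ = T·r/J = 226000 × 0.0483 / 3.595×10^-4 = 3.036×10^7 Pa.

4400 psi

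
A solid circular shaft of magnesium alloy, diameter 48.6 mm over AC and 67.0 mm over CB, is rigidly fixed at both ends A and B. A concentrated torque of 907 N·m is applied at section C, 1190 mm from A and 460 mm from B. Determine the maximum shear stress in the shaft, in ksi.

Compatibility: T_A·a/J_AC = T_B·b/J_CB with T_A + T_B = T₀.
J_AC = 5.48×10^-7 m⁴, J_CB = 1.98×10^-6 m⁴, so T_A = T₀·(J_AC/a)/((J_AC/a)+(J_CB/b)) = 87.68 N·m, T_B = 819.3 N·m.
τ in each portion: τ_AC = 3.89×10^6 Pa, τ_CB = 1.39×10^7 Pa; maximum is in CB.
τ_max = T_CB·r/J = 819.3·0.0335/1.98×10^-6 = 1.387×10^7 Pa.

2.01 ksi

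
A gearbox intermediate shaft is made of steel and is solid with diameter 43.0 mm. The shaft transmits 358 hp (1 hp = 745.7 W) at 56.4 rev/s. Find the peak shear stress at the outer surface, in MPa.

48.3 MPa

ω = 2π·56.4 = 354.4 rad/s, so T = P/ω = 358×745.7 / 354.4 = 753.3 N·m.
J = πd⁴/32 = π(0.0430)⁴/32 = 3.356×10^-7 m⁴.
τ_max = T·r/J = 753.3 × 0.0215 / 3.356×10^-7 = 4.826×10^7 Pa.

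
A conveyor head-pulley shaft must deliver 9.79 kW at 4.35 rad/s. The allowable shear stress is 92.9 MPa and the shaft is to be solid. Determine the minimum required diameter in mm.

ω = 4.35 rad/s, so T = P/ω = 9.79×10³ / 4.350 = 2251 N·m.
For a solid shaft τ_max = 16T/(πd³), so d = (16T/(π τ_allow))^(1/3) = (16·2251/(π·9.29×10^7))^(1/3) = 0.04978 m.

49.8 mm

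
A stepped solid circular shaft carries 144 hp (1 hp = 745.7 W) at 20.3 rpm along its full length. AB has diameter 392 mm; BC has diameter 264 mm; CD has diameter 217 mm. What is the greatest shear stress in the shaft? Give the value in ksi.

3.65 ksi

ω = 2π·20.3/60 = 2.126 rad/s, so T = P/ω = 144×745.7 / 2.126 = 50510 N·m.
Under the same torque, τ_max = 16T/(πd³) is largest where d is smallest — segment CD (d = 217 mm).
τ_max = 16·50510/(π·(0.217)³) = 2.518×10^7 Pa.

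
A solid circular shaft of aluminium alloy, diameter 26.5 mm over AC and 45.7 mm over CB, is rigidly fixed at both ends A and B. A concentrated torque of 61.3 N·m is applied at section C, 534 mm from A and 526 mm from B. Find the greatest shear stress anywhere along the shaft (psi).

427 psi

Compatibility: T_A·a/J_AC = T_B·b/J_CB with T_A + T_B = T₀.
J_AC = 4.84×10^-8 m⁴, J_CB = 4.28×10^-7 m⁴, so T_A = T₀·(J_AC/a)/((J_AC/a)+(J_CB/b)) = 6.143 N·m, T_B = 55.16 N·m.
τ in each portion: τ_AC = 1.68×10^6 Pa, τ_CB = 2.94×10^6 Pa; maximum is in CB.
τ_max = T_CB·r/J = 55.16·0.0229/4.28×10^-7 = 2.943×10^6 Pa.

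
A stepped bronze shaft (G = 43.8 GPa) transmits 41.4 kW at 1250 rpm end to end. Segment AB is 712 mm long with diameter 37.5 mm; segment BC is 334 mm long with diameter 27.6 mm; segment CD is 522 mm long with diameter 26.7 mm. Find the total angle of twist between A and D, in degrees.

8.27°

ω = 2π·1250/60 = 130.9 rad/s, so T = P/ω = 41.4×10³ / 130.9 = 316.3 N·m.
J_AB = π(0.0375)⁴/32 = 1.94×10^-7 m⁴; J_BC = π(0.0276)⁴/32 = 5.70×10^-8 m⁴; J_CD = π(0.0267)⁴/32 = 4.99×10^-8 m⁴.
θ = (T/G)·Σ L_i/J_i = (316.3/43.8×10⁹)·(0.712/1.94×10^-7 + 0.334/5.70×10^-8 + 0.522/4.99×10^-8) = 0.1444 rad.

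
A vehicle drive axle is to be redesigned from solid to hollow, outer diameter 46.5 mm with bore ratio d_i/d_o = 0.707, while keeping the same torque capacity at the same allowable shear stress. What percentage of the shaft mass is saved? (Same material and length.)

Equal τ_max and T ⇒ the solid shaft needs d_s³ = d_o³(1−k⁴), so d_s = 46.5·(1−0.707⁴)^(1/3) = 42.25 mm.
Area ratio A_h/A_s = d_o²(1−k²)/d_s² = (1−k²)/(1−k⁴)^(2/3) = 0.6058.
Mass saving = 1 − 0.6058 = 39.4 %.

39.4 %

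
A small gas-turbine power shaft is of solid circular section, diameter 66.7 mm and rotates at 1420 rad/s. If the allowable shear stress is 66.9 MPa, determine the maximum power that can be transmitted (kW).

J = πd⁴/32 = π(0.0667)⁴/32 = 1.943×10^-6 m⁴.
T_max = τ_allow·J/r = 6.69×10^7 × 1.943×10^-6 / 0.0334 = 3898 N·m.
ω = 1420 rad/s, so P_max = T_max·ω = 5.535×10^6 W.

5540 kW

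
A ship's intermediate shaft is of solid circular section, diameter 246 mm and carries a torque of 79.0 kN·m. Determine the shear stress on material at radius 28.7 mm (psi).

915 psi

J = πd⁴/32 = π(0.246)⁴/32 = 3.595×10^-4 m⁴.
Shear stress varies linearly with radius: τ = T·r/J = 79000 × 0.0287 / 3.595×10^-4 = 6.306×10^6 Pa.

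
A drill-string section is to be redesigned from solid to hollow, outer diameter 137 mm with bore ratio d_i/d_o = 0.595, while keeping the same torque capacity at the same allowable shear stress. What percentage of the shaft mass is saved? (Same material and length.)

29.4 %

Equal τ_max and T ⇒ the solid shaft needs d_s³ = d_o³(1−k⁴), so d_s = 137·(1−0.595⁴)^(1/3) = 131.0 mm.
Area ratio A_h/A_s = d_o²(1−k²)/d_s² = (1−k²)/(1−k⁴)^(2/3) = 0.7063.
Mass saving = 1 − 0.7063 = 29.4 %.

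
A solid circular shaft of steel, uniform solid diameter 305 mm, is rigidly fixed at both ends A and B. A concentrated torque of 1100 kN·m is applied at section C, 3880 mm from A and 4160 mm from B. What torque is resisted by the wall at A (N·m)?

569000 N·m

With uniform GJ and both ends fixed, compatibility θ_AC = θ_CB gives T_A·a = T_B·b, together with T_A + T_B = T₀.
T_A = T₀·b/(a+b) = 1.100e6·4160/8040 = 569200 N·m; T_B = 530800 N·m.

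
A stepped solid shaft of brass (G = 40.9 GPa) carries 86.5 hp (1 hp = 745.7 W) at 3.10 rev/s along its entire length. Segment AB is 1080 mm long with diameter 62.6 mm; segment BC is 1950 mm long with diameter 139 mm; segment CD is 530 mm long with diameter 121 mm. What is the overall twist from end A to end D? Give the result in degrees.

ω = 2π·3.10 = 19.48 rad/s, so T = P/ω = 86.5×745.7 / 19.48 = 3312 N·m.
J_AB = π(0.0626)⁴/32 = 1.51×10^-6 m⁴; J_BC = π(0.139)⁴/32 = 3.66×10^-5 m⁴; J_CD = π(0.121)⁴/32 = 2.10×10^-5 m⁴.
θ = (T/G)·Σ L_i/J_i = (3312/40.9×10⁹)·(1.08/1.51×10^-6 + 1.95/3.66×10^-5 + 0.530/2.10×10^-5) = 0.06435 rad.

3.69°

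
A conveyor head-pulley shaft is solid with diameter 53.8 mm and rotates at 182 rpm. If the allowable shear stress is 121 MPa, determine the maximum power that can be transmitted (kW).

J = πd⁴/32 = π(0.0538)⁴/32 = 8.225×10^-7 m⁴.
T_max = τ_allow·J/r = 1.21×10^8 × 8.225×10^-7 / 0.0269 = 3700 N·m.
ω = 2π·182/60 = 19.06 rad/s, so P_max = T_max·ω = 7.051×10^4 W.

70.5 kW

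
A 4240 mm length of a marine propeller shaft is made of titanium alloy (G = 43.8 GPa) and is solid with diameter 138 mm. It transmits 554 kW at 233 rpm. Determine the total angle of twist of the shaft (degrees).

ω = 2π·233/60 = 24.40 rad/s, so T = P/ω = 554×10³ / 24.40 = 22710 N·m.
J = πd⁴/32 = π(0.138)⁴/32 = 3.561×10^-5 m⁴.
θ = T·L/(G·J) = 22710 × 4.24 / (43.8×10⁹ × 3.561×10^-5) = 0.06173 rad.

3.54°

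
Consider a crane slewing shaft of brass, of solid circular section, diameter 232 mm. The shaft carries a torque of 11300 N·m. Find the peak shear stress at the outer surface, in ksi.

J = πd⁴/32 = π(0.232)⁴/32 = 2.844×10^-4 m⁴.
τ_max = T·r/J = 11300 × 0.116 / 2.844×10^-4 = 4.609×10^6 Pa.

0.668 ksi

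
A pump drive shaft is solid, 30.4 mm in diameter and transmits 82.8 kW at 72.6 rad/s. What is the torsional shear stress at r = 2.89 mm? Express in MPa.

ω = 72.6 rad/s, so T = P/ω = 82.8×10³ / 72.60 = 1140 N·m.
J = πd⁴/32 = π(0.0304)⁴/32 = 8.385×10^-8 m⁴.
Shear stress varies linearly with radius: τ = T·r/J = 1140 × 0.00289 / 8.385×10^-8 = 3.931×10^7 Pa.

39.3 MPa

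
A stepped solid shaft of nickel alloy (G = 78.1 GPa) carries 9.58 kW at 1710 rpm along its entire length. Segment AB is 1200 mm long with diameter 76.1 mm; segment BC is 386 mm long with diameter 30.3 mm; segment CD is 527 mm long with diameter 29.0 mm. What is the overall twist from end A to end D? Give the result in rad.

ω = 2π·1710/60 = 179.1 rad/s, so T = P/ω = 9.58×10³ / 179.1 = 53.50 N·m.
J_AB = π(0.0761)⁴/32 = 3.29×10^-6 m⁴; J_BC = π(0.0303)⁴/32 = 8.28×10^-8 m⁴; J_CD = π(0.0290)⁴/32 = 6.94×10^-8 m⁴.
θ = (T/G)·Σ L_i/J_i = (53.50/78.1×10⁹)·(1.20/3.29×10^-6 + 0.386/8.28×10^-8 + 0.527/6.94×10^-8) = 8.644×10^-3 rad.

0.00864 rad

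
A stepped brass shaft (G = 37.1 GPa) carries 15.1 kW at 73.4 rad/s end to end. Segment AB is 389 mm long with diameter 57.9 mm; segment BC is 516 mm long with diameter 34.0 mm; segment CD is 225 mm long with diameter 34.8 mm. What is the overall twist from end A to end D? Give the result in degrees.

ω = 73.4 rad/s, so T = P/ω = 15.1×10³ / 73.40 = 205.7 N·m.
J_AB = π(0.0579)⁴/32 = 1.10×10^-6 m⁴; J_BC = π(0.0340)⁴/32 = 1.31×10^-7 m⁴; J_CD = π(0.0348)⁴/32 = 1.44×10^-7 m⁴.
θ = (T/G)·Σ L_i/J_i = (205.7/37.1×10⁹)·(0.389/1.10×10^-6 + 0.516/1.31×10^-7 + 0.225/1.44×10^-7) = 0.03243 rad.

1.86°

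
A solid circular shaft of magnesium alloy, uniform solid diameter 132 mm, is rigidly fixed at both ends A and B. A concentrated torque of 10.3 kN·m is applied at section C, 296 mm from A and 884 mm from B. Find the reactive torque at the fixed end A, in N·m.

7720 N·m

With uniform GJ and both ends fixed, compatibility θ_AC = θ_CB gives T_A·a = T_B·b, together with T_A + T_B = T₀.
T_A = T₀·b/(a+b) = 10300·884/1180 = 7716 N·m; T_B = 2584 N·m.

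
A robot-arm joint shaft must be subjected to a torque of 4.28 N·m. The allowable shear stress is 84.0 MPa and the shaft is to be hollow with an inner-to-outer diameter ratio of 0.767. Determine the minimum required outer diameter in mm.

7.35 mm

For a hollow shaft with d_i/d_o = 0.767: τ_max = 16T/(π d_o³ (1−k⁴)), so d_o = [16T/(π τ_allow (1−k⁴))]^(1/3) = [16·4.280/(π·8.40×10^7·0.6539)]^(1/3) = 0.007349 m.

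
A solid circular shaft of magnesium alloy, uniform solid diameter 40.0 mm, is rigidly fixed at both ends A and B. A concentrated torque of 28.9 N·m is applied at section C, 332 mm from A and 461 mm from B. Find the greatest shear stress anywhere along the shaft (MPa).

With uniform GJ and both ends fixed, compatibility θ_AC = θ_CB gives T_A·a = T_B·b, together with T_A + T_B = T₀.
T_A = T₀·b/(a+b) = 28.90·461/793.0 = 16.80 N·m; T_B = 12.10 N·m.
τ in each portion: τ_AC = 1.34×10^6 Pa, τ_CB = 9.63×10^5 Pa; maximum is in AC.
τ_max = T_AC·r/J = 16.80·0.0200/2.51×10^-7 = 1.337×10^6 Pa.

1.34 MPa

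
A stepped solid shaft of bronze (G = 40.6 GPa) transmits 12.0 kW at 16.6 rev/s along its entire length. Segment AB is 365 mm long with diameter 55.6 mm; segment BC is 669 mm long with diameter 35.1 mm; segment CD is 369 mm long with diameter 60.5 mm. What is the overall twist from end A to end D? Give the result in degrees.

0.838°

ω = 2π·16.6 = 104.3 rad/s, so T = P/ω = 12.0×10³ / 104.3 = 115.1 N·m.
J_AB = π(0.0556)⁴/32 = 9.38×10^-7 m⁴; J_BC = π(0.0351)⁴/32 = 1.49×10^-7 m⁴; J_CD = π(0.0605)⁴/32 = 1.32×10^-6 m⁴.
θ = (T/G)·Σ L_i/J_i = (115.1/40.6×10⁹)·(0.365/9.38×10^-7 + 0.669/1.49×10^-7 + 0.369/1.32×10^-6) = 0.01462 rad.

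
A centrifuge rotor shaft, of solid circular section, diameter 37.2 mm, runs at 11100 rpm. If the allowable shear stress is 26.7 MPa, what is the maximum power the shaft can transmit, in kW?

J = πd⁴/32 = π(0.0372)⁴/32 = 1.880×10^-7 m⁴.
T_max = τ_allow·J/r = 2.67×10^7 × 1.880×10^-7 / 0.0186 = 269.9 N·m.
ω = 2π·11100/60 = 1162 rad/s, so P_max = T_max·ω = 3.137×10^5 W.

314 kW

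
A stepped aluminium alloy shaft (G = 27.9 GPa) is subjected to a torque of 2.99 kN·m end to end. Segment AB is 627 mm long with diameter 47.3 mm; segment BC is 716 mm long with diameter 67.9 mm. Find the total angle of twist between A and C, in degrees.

J_AB = π(0.0473)⁴/32 = 4.91×10^-7 m⁴; J_BC = π(0.0679)⁴/32 = 2.09×10^-6 m⁴.
θ = (T/G)·Σ L_i/J_i = (2990/27.9×10⁹)·(0.627/4.91×10^-7 + 0.716/2.09×10^-6) = 0.1735 rad.

9.94°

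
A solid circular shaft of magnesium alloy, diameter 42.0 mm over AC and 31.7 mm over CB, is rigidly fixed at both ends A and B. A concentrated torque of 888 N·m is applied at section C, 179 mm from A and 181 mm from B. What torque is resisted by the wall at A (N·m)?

Compatibility: T_A·a/J_AC = T_B·b/J_CB with T_A + T_B = T₀.
J_AC = 3.05×10^-7 m⁴, J_CB = 9.91×10^-8 m⁴, so T_A = T₀·(J_AC/a)/((J_AC/a)+(J_CB/b)) = 672.3 N·m, T_B = 215.7 N·m.

672 N·m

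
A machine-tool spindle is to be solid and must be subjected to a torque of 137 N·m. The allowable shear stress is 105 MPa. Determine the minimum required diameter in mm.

18.8 mm

For a solid shaft τ_max = 16T/(πd³), so d = (16T/(π τ_allow))^(1/3) = (16·137.0/(π·1.05×10^8))^(1/3) = 0.01880 m.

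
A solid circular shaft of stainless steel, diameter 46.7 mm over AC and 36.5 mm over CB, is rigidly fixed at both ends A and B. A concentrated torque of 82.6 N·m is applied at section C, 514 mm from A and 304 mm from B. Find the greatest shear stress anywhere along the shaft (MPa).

Compatibility: T_A·a/J_AC = T_B·b/J_CB with T_A + T_B = T₀.
J_AC = 4.67×10^-7 m⁴, J_CB = 1.74×10^-7 m⁴, so T_A = T₀·(J_AC/a)/((J_AC/a)+(J_CB/b)) = 50.65 N·m, T_B = 31.95 N·m.
τ in each portion: τ_AC = 2.53×10^6 Pa, τ_CB = 3.35×10^6 Pa; maximum is in CB.
τ_max = T_CB·r/J = 31.95·0.0182/1.74×10^-7 = 3.347×10^6 Pa.

3.35 MPa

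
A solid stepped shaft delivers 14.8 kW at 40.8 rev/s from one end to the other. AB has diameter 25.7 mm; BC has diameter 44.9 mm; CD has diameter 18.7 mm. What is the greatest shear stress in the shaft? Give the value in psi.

6520 psi

ω = 2π·40.8 = 256.4 rad/s, so T = P/ω = 14.8×10³ / 256.4 = 57.73 N·m.
Under the same torque, τ_max = 16T/(πd³) is largest where d is smallest — segment CD (d = 18.7 mm).
τ_max = 16·57.73/(π·(0.0187)³) = 4.496×10^7 Pa.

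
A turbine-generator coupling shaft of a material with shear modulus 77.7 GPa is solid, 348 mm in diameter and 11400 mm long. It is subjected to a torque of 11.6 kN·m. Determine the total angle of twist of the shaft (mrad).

J = πd⁴/32 = π(0.348)⁴/32 = 1.440×10^-3 m⁴.
θ = T·L/(G·J) = 11600 × 11.4 / (77.7×10⁹ × 1.440×10^-3) = 1.182×10^-3 rad.

1.18 mrad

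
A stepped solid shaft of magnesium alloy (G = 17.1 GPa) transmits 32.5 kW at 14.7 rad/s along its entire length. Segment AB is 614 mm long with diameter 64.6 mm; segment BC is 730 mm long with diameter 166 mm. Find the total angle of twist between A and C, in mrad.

ω = 14.7 rad/s, so T = P/ω = 32.5×10³ / 14.70 = 2211 N·m.
J_AB = π(0.0646)⁴/32 = 1.71×10^-6 m⁴; J_BC = π(0.166)⁴/32 = 7.45×10^-5 m⁴.
θ = (T/G)·Σ L_i/J_i = (2211/17.1×10⁹)·(0.614/1.71×10^-6 + 0.730/7.45×10^-5) = 0.04770 rad.

47.7 mrad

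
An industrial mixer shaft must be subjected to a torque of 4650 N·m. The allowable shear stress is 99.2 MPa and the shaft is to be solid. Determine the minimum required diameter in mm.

For a solid shaft τ_max = 16T/(πd³), so d = (16T/(π τ_allow))^(1/3) = (16·4650/(π·9.92×10^7))^(1/3) = 0.06204 m.

62.0 mm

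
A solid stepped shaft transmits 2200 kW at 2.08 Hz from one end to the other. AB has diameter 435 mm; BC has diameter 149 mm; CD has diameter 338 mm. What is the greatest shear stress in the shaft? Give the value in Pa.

2.59e8 Pa

ω = 2π·2.08 = 13.07 rad/s, so T = P/ω = 2200×10³ / 13.07 = 168300 N·m.
Under the same torque, τ_max = 16T/(πd³) is largest where d is smallest — segment BC (d = 149 mm).
τ_max = 16·168300/(π·(0.149)³) = 2.592×10^8 Pa.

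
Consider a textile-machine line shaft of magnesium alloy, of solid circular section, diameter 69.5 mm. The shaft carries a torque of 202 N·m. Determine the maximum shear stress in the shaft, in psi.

444 psi

J = πd⁴/32 = π(0.0695)⁴/32 = 2.291×10^-6 m⁴.
τ_max = T·r/J = 202.0 × 0.0348 / 2.291×10^-6 = 3.065×10^6 Pa.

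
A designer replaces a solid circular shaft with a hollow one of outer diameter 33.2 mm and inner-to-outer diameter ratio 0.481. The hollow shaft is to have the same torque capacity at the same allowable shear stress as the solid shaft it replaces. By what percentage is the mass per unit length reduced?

Equal τ_max and T ⇒ the solid shaft needs d_s³ = d_o³(1−k⁴), so d_s = 33.2·(1−0.481⁴)^(1/3) = 32.60 mm.
Area ratio A_h/A_s = d_o²(1−k²)/d_s² = (1−k²)/(1−k⁴)^(2/3) = 0.7974.
Mass saving = 1 − 0.7974 = 20.3 %.

20.3 %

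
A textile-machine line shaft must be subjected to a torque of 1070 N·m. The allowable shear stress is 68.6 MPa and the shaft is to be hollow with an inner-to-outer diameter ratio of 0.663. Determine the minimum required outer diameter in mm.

46.2 mm

For a hollow shaft with d_i/d_o = 0.663: τ_max = 16T/(π d_o³ (1−k⁴)), so d_o = [16T/(π τ_allow (1−k⁴))]^(1/3) = [16·1070/(π·6.86×10^7·0.8068)]^(1/3) = 0.04618 m.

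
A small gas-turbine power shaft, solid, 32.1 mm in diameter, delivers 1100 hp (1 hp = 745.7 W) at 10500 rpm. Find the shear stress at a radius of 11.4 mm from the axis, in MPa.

81.6 MPa

ω = 2π·10500/60 = 1100 rad/s, so T = P/ω = 1100×745.7 / 1100 = 746.0 N·m.
J = πd⁴/32 = π(0.0321)⁴/32 = 1.042×10^-7 m⁴.
Shear stress varies linearly with radius: τ = T·r/J = 746.0 × 0.0114 / 1.042×10^-7 = 8.159×10^7 Pa.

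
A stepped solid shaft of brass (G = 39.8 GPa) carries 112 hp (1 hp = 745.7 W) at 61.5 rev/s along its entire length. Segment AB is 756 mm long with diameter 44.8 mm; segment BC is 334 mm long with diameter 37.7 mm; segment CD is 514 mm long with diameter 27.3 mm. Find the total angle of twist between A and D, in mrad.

ω = 2π·61.5 = 386.4 rad/s, so T = P/ω = 112×745.7 / 386.4 = 216.1 N·m.
J_AB = π(0.0448)⁴/32 = 3.95×10^-7 m⁴; J_BC = π(0.0377)⁴/32 = 1.98×10^-7 m⁴; J_CD = π(0.0273)⁴/32 = 5.45×10^-8 m⁴.
θ = (T/G)·Σ L_i/J_i = (216.1/39.8×10⁹)·(0.756/3.95×10^-7 + 0.334/1.98×10^-7 + 0.514/5.45×10^-8) = 0.07071 rad.

70.7 mrad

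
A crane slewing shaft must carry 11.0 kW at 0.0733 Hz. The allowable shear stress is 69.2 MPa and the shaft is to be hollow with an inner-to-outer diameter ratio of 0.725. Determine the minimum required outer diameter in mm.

134 mm

ω = 2π·0.0733 = 0.4606 rad/s, so T = P/ω = 11.0×10³ / 0.4606 = 23880 N·m.
For a hollow shaft with d_i/d_o = 0.725: τ_max = 16T/(π d_o³ (1−k⁴)), so d_o = [16T/(π τ_allow (1−k⁴))]^(1/3) = [16·23880/(π·6.92×10^7·0.7237)]^(1/3) = 0.1344 m.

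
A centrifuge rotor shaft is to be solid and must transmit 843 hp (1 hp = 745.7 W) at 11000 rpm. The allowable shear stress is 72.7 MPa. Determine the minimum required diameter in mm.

33.7 mm

ω = 2π·11000/60 = 1152 rad/s, so T = P/ω = 843×745.7 / 1152 = 545.7 N·m.
For a solid shaft τ_max = 16T/(πd³), so d = (16T/(π τ_allow))^(1/3) = (16·545.7/(π·7.27×10^7))^(1/3) = 0.03369 m.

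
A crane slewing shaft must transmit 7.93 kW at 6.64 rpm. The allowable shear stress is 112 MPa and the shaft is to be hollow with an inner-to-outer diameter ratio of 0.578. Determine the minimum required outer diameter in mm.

ω = 2π·6.64/60 = 0.6953 rad/s, so T = P/ω = 7.93×10³ / 0.6953 = 11400 N·m.
For a hollow shaft with d_i/d_o = 0.578: τ_max = 16T/(π d_o³ (1−k⁴)), so d_o = [16T/(π τ_allow (1−k⁴))]^(1/3) = [16·11400/(π·1.12×10^8·0.8884)]^(1/3) = 0.08357 m.

83.6 mm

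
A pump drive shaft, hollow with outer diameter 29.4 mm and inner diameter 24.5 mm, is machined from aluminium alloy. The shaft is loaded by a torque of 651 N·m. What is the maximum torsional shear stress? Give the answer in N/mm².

J = π(d_o⁴ − d_i⁴)/32 = π(0.0294⁴ − 0.0245⁴)/32 = 3.798×10^-8 m⁴.
τ_max = T·r/J = 651.0 × 0.0147 / 3.798×10^-8 = 2.520×10^8 Pa.

252 N/mm²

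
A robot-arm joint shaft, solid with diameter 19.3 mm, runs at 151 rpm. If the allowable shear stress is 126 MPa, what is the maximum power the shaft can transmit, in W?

2810 W

J = πd⁴/32 = π(0.0193)⁴/32 = 1.362×10^-8 m⁴.
T_max = τ_allow·J/r = 1.26×10^8 × 1.362×10^-8 / 0.00965 = 177.9 N·m.
ω = 2π·151/60 = 15.81 rad/s, so P_max = T_max·ω = 2812 W.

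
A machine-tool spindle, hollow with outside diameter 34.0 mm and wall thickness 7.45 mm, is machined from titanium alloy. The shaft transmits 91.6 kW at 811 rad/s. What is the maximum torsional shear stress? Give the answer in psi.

2360 psi

ω = 811 rad/s, so T = P/ω = 91.6×10³ / 811.0 = 112.9 N·m.
J = π(d_o⁴ − d_i⁴)/32 = π(0.0340⁴ − 0.0191⁴)/32 = 1.181×10^-7 m⁴.
τ_max = T·r/J = 112.9 × 0.0170 / 1.181×10^-7 = 1.625×10^7 Pa.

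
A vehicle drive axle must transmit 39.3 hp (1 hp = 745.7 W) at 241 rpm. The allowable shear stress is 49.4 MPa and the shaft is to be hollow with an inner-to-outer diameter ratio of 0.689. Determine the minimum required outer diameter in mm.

53.7 mm

ω = 2π·241/60 = 25.24 rad/s, so T = P/ω = 39.3×745.7 / 25.24 = 1161 N·m.
For a hollow shaft with d_i/d_o = 0.689: τ_max = 16T/(π d_o³ (1−k⁴)), so d_o = [16T/(π τ_allow (1−k⁴))]^(1/3) = [16·1161/(π·4.94×10^7·0.7746)]^(1/3) = 0.05366 m.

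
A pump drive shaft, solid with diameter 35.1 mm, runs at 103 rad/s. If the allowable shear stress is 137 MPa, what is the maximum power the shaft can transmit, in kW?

J = πd⁴/32 = π(0.0351)⁴/32 = 1.490×10^-7 m⁴.
T_max = τ_allow·J/r = 1.37×10^8 × 1.490×10^-7 / 0.0175 = 1163 N·m.
ω = 103 rad/s, so P_max = T_max·ω = 1.198×10^5 W.

120 kW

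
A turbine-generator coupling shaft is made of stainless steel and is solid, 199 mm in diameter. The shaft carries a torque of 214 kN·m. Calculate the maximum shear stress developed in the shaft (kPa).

J = πd⁴/32 = π(0.199)⁴/32 = 1.540×10^-4 m⁴.
τ_max = T·r/J = 214000 × 0.0995 / 1.540×10^-4 = 1.383×10^8 Pa.

138000 kPa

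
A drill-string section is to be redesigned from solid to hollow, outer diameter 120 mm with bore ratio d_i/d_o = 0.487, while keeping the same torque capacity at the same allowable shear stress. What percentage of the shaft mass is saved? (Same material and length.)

20.7 %

Equal τ_max and T ⇒ the solid shaft needs d_s³ = d_o³(1−k⁴), so d_s = 120·(1−0.487⁴)^(1/3) = 117.7 mm.
Area ratio A_h/A_s = d_o²(1−k²)/d_s² = (1−k²)/(1−k⁴)^(2/3) = 0.7928.
Mass saving = 1 − 0.7928 = 20.7 %.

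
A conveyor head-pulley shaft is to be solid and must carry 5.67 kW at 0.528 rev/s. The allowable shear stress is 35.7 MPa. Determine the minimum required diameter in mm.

62.5 mm

ω = 2π·0.528 = 3.318 rad/s, so T = P/ω = 5.67×10³ / 3.318 = 1709 N·m.
For a solid shaft τ_max = 16T/(πd³), so d = (16T/(π τ_allow))^(1/3) = (16·1709/(π·3.57×10^7))^(1/3) = 0.06247 m.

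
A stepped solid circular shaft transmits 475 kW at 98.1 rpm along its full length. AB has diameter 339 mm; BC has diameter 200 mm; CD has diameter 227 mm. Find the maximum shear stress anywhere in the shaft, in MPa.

29.4 MPa

ω = 2π·98.1/60 = 10.27 rad/s, so T = P/ω = 475×10³ / 10.27 = 46240 N·m.
Under the same torque, τ_max = 16T/(πd³) is largest where d is smallest — segment BC (d = 200 mm).
τ_max = 16·46240/(π·(0.200)³) = 2.944×10^7 Pa.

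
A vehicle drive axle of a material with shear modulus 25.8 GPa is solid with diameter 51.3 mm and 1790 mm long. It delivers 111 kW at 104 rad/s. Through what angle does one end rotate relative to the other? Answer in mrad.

109 mrad

ω = 104 rad/s, so T = P/ω = 111×10³ / 104.0 = 1067 N·m.
J = πd⁴/32 = π(0.0513)⁴/32 = 6.799×10^-7 m⁴.
θ = T·L/(G·J) = 1067 × 1.79 / (25.8×10⁹ × 6.799×10^-7) = 0.1089 rad.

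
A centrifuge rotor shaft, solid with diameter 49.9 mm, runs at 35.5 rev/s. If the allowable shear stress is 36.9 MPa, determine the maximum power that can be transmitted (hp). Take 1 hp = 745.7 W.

J = πd⁴/32 = π(0.0499)⁴/32 = 6.087×10^-7 m⁴.
T_max = τ_allow·J/r = 3.69×10^7 × 6.087×10^-7 / 0.0249 = 900.2 N·m.
ω = 2π·35.5 = 223.1 rad/s, so P_max = T_max·ω = 2.008×10^5 W.

269 hp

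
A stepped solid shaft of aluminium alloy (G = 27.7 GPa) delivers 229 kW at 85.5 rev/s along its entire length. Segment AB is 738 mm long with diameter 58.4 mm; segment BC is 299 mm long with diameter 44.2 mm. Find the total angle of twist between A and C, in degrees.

1.27°

ω = 2π·85.5 = 537.2 rad/s, so T = P/ω = 229×10³ / 537.2 = 426.3 N·m.
J_AB = π(0.0584)⁴/32 = 1.14×10^-6 m⁴; J_BC = π(0.0442)⁴/32 = 3.75×10^-7 m⁴.
θ = (T/G)·Σ L_i/J_i = (426.3/27.7×10⁹)·(0.738/1.14×10^-6 + 0.299/3.75×10^-7) = 0.02223 rad.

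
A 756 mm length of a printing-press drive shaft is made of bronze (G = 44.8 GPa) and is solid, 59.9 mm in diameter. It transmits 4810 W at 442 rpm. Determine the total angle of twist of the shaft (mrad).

ω = 2π·442/60 = 46.29 rad/s, so T = P/ω = 4810 / 46.29 = 103.9 N·m.
J = πd⁴/32 = π(0.0599)⁴/32 = 1.264×10^-6 m⁴.
θ = T·L/(G·J) = 103.9 × 0.756 / (44.8×10⁹ × 1.264×10^-6) = 1.387×10^-3 rad.

1.39 mrad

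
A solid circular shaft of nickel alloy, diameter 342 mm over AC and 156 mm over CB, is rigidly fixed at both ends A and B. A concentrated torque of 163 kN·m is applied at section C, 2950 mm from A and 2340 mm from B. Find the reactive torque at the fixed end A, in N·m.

Compatibility: T_A·a/J_AC = T_B·b/J_CB with T_A + T_B = T₀.
J_AC = 1.34×10^-3 m⁴, J_CB = 5.81×10^-5 m⁴, so T_A = T₀·(J_AC/a)/((J_AC/a)+(J_CB/b)) = 154600 N·m, T_B = 8435 N·m.

155000 N·m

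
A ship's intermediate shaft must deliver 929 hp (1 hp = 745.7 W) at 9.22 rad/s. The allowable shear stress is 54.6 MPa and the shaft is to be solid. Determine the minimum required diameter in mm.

ω = 9.22 rad/s, so T = P/ω = 929×745.7 / 9.220 = 75140 N·m.
For a solid shaft τ_max = 16T/(πd³), so d = (16T/(π τ_allow))^(1/3) = (16·75140/(π·5.46×10^7))^(1/3) = 0.1914 m.

191 mm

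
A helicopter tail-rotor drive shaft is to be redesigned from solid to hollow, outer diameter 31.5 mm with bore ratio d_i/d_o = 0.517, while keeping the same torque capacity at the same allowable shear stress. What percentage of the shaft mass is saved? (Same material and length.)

23.0 %

Equal τ_max and T ⇒ the solid shaft needs d_s³ = d_o³(1−k⁴), so d_s = 31.5·(1−0.517⁴)^(1/3) = 30.73 mm.
Area ratio A_h/A_s = d_o²(1−k²)/d_s² = (1−k²)/(1−k⁴)^(2/3) = 0.7698.
Mass saving = 1 − 0.7698 = 23.0 %.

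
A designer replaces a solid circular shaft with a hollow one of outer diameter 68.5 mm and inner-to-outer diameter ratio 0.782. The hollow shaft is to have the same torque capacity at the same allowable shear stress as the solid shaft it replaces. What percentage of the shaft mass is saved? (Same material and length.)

Equal τ_max and T ⇒ the solid shaft needs d_s³ = d_o³(1−k⁴), so d_s = 68.5·(1−0.782⁴)^(1/3) = 58.60 mm.
Area ratio A_h/A_s = d_o²(1−k²)/d_s² = (1−k²)/(1−k⁴)^(2/3) = 0.5308.
Mass saving = 1 − 0.5308 = 46.9 %.

46.9 %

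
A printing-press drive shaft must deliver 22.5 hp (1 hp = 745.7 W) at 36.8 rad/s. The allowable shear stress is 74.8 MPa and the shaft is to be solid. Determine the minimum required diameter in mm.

31.4 mm

ω = 36.8 rad/s, so T = P/ω = 22.5×745.7 / 36.80 = 455.9 N·m.
For a solid shaft τ_max = 16T/(πd³), so d = (16T/(π τ_allow))^(1/3) = (16·455.9/(π·7.48×10^7))^(1/3) = 0.03143 m.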